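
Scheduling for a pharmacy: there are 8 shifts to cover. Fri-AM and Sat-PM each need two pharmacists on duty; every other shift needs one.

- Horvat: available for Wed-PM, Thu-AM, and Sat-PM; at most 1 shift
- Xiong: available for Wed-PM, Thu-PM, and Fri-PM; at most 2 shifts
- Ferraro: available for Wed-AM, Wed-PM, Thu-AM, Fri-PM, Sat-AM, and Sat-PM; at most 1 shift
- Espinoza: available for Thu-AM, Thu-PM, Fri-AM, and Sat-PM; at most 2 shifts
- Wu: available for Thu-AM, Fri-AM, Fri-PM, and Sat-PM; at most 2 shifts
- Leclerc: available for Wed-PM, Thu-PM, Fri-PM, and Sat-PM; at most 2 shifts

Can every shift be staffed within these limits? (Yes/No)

No

Total capacity is 10 and 10 slots are needed, so capacity alone doesn't rule it out.
Shifts {Wed-AM, Sat-AM} need 2 worker-slots in total, but the pharmacists available for any of those shifts (Ferraro) can supply at most 1 among them. So no valid schedule exists.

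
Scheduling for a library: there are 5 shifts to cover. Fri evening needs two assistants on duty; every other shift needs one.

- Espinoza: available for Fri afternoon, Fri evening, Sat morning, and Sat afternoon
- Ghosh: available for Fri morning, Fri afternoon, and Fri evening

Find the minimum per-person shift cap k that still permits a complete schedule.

With 2 assistants and 6 worker-slots to fill, someone must work at least ⌈6/2⌉ = 3 shifts, so k ≥ 3.
k = 3 works: Fri morning→Ghosh, Fri afternoon→Ghosh, Fri evening→Espinoza+Ghosh, Sat morning→Espinoza, Sat afternoon→Espinoza.
Loads: Espinoza 3, Ghosh 3 — all ≤ 3.

3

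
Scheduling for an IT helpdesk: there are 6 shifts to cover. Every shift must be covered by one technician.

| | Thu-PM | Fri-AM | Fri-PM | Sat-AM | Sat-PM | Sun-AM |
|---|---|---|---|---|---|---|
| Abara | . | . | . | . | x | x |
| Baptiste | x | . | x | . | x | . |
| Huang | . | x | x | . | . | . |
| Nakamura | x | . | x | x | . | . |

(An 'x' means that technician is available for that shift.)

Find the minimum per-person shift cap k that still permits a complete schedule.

2

With 4 technicians and 6 worker-slots to fill, someone must work at least ⌈6/4⌉ = 2 shifts, so k ≥ 2.
k = 2 works: Thu-PM→Baptiste, Fri-AM→Huang, Fri-PM→Baptiste, Sat-AM→Nakamura, Sat-PM→Abara, Sun-AM→Abara.
Loads: Abara 2, Baptiste 2, Huang 1, Nakamura 1 — all ≤ 2.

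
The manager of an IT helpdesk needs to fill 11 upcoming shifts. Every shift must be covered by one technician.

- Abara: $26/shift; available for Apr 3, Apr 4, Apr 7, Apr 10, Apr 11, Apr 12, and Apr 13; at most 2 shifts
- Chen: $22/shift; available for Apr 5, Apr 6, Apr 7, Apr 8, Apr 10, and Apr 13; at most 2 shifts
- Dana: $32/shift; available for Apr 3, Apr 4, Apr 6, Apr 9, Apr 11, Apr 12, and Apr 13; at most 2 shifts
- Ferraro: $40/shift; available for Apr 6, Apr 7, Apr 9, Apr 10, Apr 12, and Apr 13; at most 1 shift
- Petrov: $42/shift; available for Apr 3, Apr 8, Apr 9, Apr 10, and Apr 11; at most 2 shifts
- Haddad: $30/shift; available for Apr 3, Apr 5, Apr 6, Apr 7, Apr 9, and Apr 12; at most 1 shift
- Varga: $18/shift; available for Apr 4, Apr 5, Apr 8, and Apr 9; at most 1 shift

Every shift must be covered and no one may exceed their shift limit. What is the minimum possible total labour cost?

$332

Picking the cheapest available technician for each shift independently would cost $238, but that ignores the shift limits.
An optimal schedule: Apr 3→Petrov, Apr 4→Abara, Apr 5→Chen, Apr 6→Dana, Apr 7→Ferraro, Apr 8→Chen, Apr 9→Varga, Apr 10→Petrov, Apr 11→Abara, Apr 12→Haddad, Apr 13→Dana.
Total: 42 + 26 + 22 + 32 + 40 + 22 + 18 + 42 + 26 + 30 + 32 = $332.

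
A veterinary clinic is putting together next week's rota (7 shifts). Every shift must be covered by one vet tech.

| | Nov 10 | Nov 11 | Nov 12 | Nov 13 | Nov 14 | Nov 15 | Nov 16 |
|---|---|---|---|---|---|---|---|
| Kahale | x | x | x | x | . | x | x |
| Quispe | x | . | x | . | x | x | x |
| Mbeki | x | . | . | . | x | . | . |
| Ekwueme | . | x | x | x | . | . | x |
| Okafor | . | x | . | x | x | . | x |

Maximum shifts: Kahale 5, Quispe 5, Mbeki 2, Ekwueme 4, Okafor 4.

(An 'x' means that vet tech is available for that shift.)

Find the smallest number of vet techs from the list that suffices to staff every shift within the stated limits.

7 slots to fill and no one can take more than 5, so at least ⌈7/5⌉ = 2 vet techs are needed.
Kahale and Quispe alone can cover everything: Nov 10→Kahale, Nov 11→Kahale, Nov 12→Kahale, Nov 13→Kahale, Nov 14→Quispe, Nov 15→Kahale, Nov 16→Quispe.

2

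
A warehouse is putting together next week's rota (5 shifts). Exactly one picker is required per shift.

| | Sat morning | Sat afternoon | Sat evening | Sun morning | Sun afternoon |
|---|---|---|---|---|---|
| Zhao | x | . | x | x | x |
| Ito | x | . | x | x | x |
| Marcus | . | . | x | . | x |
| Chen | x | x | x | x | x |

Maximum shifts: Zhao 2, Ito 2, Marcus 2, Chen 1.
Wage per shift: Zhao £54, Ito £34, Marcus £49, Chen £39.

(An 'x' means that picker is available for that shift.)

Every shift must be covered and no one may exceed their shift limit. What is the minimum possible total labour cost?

£205

Sat afternoon can only be covered by Chen, so that assignment is forced.
Picking the cheapest available picker for each shift independently would cost £175, but that ignores the shift limits.
An optimal schedule: Sat morning→Ito, Sat afternoon→Chen, Sat evening→Marcus, Sun morning→Ito, Sun afternoon→Marcus.
Total: 34 + 39 + 49 + 34 + 49 = £205.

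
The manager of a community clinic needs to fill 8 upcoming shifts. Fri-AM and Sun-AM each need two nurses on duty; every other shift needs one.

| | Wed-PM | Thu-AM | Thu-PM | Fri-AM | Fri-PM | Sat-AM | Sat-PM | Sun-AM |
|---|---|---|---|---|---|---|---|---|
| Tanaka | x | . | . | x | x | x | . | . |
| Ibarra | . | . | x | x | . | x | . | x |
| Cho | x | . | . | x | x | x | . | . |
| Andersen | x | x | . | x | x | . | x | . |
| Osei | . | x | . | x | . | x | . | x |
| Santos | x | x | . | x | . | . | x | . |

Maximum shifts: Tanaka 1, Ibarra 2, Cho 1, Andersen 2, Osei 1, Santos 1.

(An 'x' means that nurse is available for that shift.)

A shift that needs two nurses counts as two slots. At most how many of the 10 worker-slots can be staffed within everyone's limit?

8

Total capacity across all nurses is 1+2+1+2+1+1 = 8, and 10 slots are needed, so at most 8 can be filled.
An assignment achieving 8: Wed-PM→Cho, Thu-AM→Andersen, Thu-PM→Ibarra, Fri-AM→Santos, Fri-PM→Tanaka, Sat-PM→Andersen, Sun-AM→Ibarra+Osei.
Loads: Tanaka 1/1, Ibarra 2/2, Cho 1/1, Andersen 2/2, Osei 1/1, Santos 1/1.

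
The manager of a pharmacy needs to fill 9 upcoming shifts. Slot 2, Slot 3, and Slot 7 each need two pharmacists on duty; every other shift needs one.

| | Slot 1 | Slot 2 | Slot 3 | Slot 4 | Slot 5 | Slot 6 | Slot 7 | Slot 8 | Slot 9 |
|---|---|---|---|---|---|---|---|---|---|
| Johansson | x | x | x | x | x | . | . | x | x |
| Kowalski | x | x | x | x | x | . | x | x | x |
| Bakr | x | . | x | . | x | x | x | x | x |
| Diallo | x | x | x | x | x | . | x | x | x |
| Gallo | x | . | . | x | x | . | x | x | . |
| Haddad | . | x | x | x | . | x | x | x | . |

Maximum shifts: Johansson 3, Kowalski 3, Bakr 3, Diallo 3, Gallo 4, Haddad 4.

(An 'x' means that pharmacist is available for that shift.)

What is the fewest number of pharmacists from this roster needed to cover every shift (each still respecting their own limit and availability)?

4

12 slots to fill and no one can take more than 4, so at least ⌈12/4⌉ = 3 pharmacists are needed.
Any 3 pharmacists together have capacity at most 4+4+3 = 11 < 12 slots, so 3 can never suffice.
Johansson, Kowalski, Bakr, and Diallo alone can cover everything: Slot 1→Johansson, Slot 2→Johansson+Kowalski, Slot 3→Bakr+Diallo, Slot 4→Johansson, Slot 5→Kowalski, Slot 6→Bakr, Slot 7→Kowalski+Bakr, Slot 8→Diallo, Slot 9→Diallo.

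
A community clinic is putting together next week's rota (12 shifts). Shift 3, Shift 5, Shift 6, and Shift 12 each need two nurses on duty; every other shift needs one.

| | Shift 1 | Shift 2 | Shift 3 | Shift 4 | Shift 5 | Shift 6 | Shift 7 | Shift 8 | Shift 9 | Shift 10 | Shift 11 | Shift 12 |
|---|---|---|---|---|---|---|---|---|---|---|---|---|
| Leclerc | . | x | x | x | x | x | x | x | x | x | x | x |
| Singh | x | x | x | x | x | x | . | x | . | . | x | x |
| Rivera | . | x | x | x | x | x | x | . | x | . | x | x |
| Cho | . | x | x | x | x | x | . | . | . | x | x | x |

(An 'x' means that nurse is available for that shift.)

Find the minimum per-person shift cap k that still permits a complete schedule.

4

With 4 nurses and 16 worker-slots to fill, someone must work at least ⌈16/4⌉ = 4 shifts, so k ≥ 4.
k = 4 works: Shift 1→Singh, Shift 2→Singh, Shift 3→Rivera+Cho, Shift 4→Singh, Shift 5→Rivera+Cho, Shift 6→Rivera+Cho, Shift 7→Leclerc, Shift 8→Leclerc, Shift 9→Leclerc, Shift 10→Leclerc, Shift 11→Singh, Shift 12→Rivera+Cho.
Loads: Leclerc 4, Singh 4, Rivera 4, Cho 4 — all ≤ 4.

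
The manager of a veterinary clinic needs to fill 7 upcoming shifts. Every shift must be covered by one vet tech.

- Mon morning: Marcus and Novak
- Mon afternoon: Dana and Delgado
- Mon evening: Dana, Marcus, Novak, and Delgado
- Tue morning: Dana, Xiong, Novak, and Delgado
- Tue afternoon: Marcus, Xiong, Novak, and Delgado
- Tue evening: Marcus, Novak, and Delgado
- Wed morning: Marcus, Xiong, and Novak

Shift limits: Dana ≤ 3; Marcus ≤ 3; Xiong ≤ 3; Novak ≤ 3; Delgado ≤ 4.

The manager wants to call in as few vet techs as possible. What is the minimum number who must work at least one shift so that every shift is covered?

2

7 slots to fill and no one can take more than 4, so at least ⌈7/4⌉ = 2 vet techs are needed.
Marcus and Delgado alone can cover everything: Mon morning→Marcus, Mon afternoon→Delgado, Mon evening→Marcus, Tue morning→Delgado, Tue afternoon→Delgado, Tue evening→Delgado, Wed morning→Marcus.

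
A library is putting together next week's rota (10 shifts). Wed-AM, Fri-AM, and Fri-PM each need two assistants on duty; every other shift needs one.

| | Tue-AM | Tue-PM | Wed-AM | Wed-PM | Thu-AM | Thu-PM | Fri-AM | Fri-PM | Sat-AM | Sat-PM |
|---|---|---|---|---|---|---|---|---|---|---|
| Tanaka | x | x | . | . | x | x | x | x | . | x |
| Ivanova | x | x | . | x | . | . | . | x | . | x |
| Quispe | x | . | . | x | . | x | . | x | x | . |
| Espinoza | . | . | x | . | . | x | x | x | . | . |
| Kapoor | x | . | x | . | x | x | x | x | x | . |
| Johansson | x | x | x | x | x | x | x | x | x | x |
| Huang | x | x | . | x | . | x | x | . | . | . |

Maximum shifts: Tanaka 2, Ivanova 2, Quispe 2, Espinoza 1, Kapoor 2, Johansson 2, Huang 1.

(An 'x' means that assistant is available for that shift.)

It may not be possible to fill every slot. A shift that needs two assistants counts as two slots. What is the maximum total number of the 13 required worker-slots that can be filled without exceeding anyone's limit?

Total capacity across all assistants is 2+2+2+1+2+2+1 = 12, and 13 slots are needed, so at most 12 can be filled.
An assignment achieving 12: Tue-AM→Quispe, Tue-PM→Ivanova, Wed-AM→Espinoza+Kapoor, Wed-PM→Ivanova, Thu-AM→Tanaka, Thu-PM→Huang, Fri-AM→Kapoor+Johansson, Fri-PM→Johansson, Sat-AM→Quispe, Sat-PM→Tanaka.
Loads: Tanaka 2/2, Ivanova 2/2, Quispe 2/2, Espinoza 1/1, Kapoor 2/2, Johansson 2/2, Huang 1/1.

12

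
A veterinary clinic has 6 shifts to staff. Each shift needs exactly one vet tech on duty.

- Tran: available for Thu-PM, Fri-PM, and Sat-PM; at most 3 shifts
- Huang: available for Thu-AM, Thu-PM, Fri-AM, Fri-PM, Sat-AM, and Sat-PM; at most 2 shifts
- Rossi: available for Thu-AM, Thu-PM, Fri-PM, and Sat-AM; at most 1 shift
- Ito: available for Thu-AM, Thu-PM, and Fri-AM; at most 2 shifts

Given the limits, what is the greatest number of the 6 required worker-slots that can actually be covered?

Total capacity across all vet techs is 3+2+1+2 = 8, and 6 slots are needed, so at most 6 can be filled.
An assignment achieving 6: Thu-AM→Rossi, Thu-PM→Tran, Fri-AM→Huang, Fri-PM→Tran, Sat-AM→Huang, Sat-PM→Tran.
Loads: Tran 3/3, Huang 2/2, Rossi 1/1, Ito 0/2.

6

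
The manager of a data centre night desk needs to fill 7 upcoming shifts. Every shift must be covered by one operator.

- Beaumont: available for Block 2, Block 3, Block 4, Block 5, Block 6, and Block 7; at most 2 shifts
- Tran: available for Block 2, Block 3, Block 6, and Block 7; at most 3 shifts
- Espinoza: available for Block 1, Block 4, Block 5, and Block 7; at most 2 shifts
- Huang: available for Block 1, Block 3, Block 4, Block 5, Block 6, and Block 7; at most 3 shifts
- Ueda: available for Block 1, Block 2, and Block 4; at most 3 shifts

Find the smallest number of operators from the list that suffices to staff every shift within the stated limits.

7 slots to fill and no one can take more than 3, so at least ⌈7/3⌉ = 3 operators are needed.
Beaumont, Tran, and Espinoza alone can cover everything: Block 1→Espinoza, Block 2→Beaumont, Block 3→Tran, Block 4→Beaumont, Block 5→Espinoza, Block 6→Tran, Block 7→Tran.

3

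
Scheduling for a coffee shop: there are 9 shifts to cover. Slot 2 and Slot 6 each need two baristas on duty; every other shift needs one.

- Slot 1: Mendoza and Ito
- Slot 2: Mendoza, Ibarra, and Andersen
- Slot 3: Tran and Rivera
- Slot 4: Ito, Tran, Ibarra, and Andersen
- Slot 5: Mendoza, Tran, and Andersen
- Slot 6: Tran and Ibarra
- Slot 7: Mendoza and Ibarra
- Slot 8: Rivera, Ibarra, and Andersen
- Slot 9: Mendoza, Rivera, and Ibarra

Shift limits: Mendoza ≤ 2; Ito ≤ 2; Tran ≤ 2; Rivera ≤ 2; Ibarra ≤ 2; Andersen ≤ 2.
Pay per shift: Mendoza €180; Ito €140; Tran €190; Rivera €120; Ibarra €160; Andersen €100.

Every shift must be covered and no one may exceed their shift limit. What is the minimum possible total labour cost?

€1590

Slot 6 can only be covered by Tran and Ibarra, so that assignment is forced.
Picking the cheapest available barista for each shift independently would cost €1450, but that ignores the shift limits.
An optimal schedule: Slot 1→Ito, Slot 2→Andersen+Mendoza, Slot 3→Rivera, Slot 4→Ito, Slot 5→Andersen, Slot 6→Ibarra+Tran, Slot 7→Ibarra, Slot 8→Rivera, Slot 9→Mendoza.
Total: 140 + 100 + 180 + 120 + 140 + 100 + 160 + 190 + 160 + 120 + 180 = €1590.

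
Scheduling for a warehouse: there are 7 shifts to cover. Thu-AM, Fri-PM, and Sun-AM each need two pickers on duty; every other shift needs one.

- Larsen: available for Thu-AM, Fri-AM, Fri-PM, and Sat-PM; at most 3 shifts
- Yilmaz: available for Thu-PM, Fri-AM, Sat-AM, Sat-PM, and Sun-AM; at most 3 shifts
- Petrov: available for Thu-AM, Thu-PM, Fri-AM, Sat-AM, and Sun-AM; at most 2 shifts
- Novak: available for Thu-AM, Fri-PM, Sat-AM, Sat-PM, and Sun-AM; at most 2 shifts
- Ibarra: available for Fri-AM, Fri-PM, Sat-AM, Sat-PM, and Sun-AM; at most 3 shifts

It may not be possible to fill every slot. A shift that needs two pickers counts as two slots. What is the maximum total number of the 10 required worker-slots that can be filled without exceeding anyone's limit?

Total capacity across all pickers is 3+3+2+2+3 = 13, and 10 slots are needed, so at most 10 can be filled.
An assignment achieving 10: Thu-AM→Larsen+Petrov, Thu-PM→Yilmaz, Fri-AM→Larsen, Fri-PM→Larsen+Novak, Sat-AM→Yilmaz, Sat-PM→Yilmaz, Sun-AM→Petrov+Novak.
Loads: Larsen 3/3, Yilmaz 3/3, Petrov 2/2, Novak 2/2, Ibarra 0/3.

10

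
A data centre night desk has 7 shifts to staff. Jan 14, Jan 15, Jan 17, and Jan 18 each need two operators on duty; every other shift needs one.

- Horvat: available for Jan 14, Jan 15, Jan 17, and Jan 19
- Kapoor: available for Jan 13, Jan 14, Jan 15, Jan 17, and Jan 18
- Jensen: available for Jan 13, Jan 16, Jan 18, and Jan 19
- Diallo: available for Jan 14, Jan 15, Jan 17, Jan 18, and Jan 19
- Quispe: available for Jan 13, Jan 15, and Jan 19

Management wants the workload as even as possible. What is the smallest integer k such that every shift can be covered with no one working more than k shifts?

3

With 5 operators and 11 worker-slots to fill, someone must work at least ⌈11/5⌉ = 3 shifts, so k ≥ 3.
k = 3 works: Jan 13→Kapoor, Jan 14→Horvat+Kapoor, Jan 15→Diallo+Quispe, Jan 16→Jensen, Jan 17→Horvat+Kapoor, Jan 18→Jensen+Diallo, Jan 19→Horvat.
Loads: Horvat 3, Kapoor 3, Jensen 2, Diallo 2, Quispe 1 — all ≤ 3.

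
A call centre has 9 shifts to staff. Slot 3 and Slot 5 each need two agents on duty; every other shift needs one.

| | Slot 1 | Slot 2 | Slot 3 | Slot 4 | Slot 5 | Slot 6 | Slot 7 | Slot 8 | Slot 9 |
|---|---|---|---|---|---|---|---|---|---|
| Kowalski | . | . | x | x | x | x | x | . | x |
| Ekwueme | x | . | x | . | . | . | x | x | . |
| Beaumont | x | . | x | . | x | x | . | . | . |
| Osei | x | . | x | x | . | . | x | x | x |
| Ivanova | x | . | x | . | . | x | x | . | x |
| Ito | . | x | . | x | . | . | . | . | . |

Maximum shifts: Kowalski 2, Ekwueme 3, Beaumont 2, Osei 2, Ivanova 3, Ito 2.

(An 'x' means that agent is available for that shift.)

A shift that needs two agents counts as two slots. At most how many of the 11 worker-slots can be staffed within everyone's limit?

Total capacity across all agents is 2+3+2+2+3+2 = 14, and 11 slots are needed, so at most 11 can be filled.
An assignment achieving 11: Slot 1→Ekwueme, Slot 2→Ito, Slot 3→Osei+Ivanova, Slot 4→Kowalski, Slot 5→Kowalski+Beaumont, Slot 6→Beaumont, Slot 7→Ekwueme, Slot 8→Ekwueme, Slot 9→Osei.
Loads: Kowalski 2/2, Ekwueme 3/3, Beaumont 2/2, Osei 2/2, Ivanova 1/3, Ito 1/2.

11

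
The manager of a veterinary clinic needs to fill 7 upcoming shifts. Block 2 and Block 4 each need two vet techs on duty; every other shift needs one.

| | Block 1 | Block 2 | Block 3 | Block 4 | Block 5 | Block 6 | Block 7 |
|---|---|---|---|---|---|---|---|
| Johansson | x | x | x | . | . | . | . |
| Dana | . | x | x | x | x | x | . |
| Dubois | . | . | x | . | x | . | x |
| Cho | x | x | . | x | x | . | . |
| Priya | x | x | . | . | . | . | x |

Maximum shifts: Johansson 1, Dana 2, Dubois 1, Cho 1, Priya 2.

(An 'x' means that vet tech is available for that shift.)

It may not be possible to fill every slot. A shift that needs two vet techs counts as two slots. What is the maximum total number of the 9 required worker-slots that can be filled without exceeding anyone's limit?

7

Total capacity across all vet techs is 1+2+1+1+2 = 7, and 9 slots are needed, so at most 7 can be filled.
An assignment achieving 7: Block 1→Priya, Block 2→Priya, Block 3→Johansson, Block 4→Dana+Cho, Block 6→Dana, Block 7→Dubois.
Loads: Johansson 1/1, Dana 2/2, Dubois 1/1, Cho 1/1, Priya 2/2.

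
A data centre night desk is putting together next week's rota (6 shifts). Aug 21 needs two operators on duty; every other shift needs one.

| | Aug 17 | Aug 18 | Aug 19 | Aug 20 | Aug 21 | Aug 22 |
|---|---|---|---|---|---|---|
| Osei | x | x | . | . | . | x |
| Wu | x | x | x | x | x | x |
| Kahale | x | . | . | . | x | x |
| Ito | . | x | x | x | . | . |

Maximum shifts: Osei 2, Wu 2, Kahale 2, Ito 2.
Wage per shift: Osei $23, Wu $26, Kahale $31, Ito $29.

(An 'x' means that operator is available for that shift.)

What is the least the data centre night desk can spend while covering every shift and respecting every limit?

$187

Aug 21 can only be covered by Wu and Kahale, so that assignment is forced.
Picking the cheapest available operator for each shift independently would cost $178, but that ignores the shift limits.
An optimal schedule: Aug 17→Osei, Aug 18→Ito, Aug 19→Wu, Aug 20→Ito, Aug 21→Wu+Kahale, Aug 22→Osei.
Total: 23 + 29 + 26 + 29 + 26 + 31 + 23 = $187.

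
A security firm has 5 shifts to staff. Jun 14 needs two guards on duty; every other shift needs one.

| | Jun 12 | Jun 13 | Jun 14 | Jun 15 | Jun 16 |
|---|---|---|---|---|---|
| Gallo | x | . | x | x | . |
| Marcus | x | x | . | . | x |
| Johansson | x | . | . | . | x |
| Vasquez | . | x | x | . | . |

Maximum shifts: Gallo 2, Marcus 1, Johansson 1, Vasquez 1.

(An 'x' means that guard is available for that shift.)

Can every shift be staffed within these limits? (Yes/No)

Shifts {Jun 12, Jun 13, Jun 14, Jun 15, Jun 16} need 6 worker-slots in total, but the guards available for any of those shifts (Gallo, Marcus, Johansson, and Vasquez) can supply at most 5 among them. So no valid schedule exists.

No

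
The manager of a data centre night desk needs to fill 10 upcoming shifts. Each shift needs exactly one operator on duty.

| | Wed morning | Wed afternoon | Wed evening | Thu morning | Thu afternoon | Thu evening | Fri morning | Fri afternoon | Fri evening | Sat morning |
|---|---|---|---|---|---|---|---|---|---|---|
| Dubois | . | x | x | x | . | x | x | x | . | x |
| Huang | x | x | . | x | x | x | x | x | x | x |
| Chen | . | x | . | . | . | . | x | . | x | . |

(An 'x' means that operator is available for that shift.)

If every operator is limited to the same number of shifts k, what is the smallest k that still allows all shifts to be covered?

With 3 operators and 10 worker-slots to fill, someone must work at least ⌈10/3⌉ = 4 shifts, so k ≥ 4.
k = 4 works: Wed morning→Huang, Wed afternoon→Chen, Wed evening→Dubois, Thu morning→Dubois, Thu afternoon→Huang, Thu evening→Dubois, Fri morning→Chen, Fri afternoon→Dubois, Fri evening→Huang, Sat morning→Huang.
Loads: Dubois 4, Huang 4, Chen 2 — all ≤ 4.

4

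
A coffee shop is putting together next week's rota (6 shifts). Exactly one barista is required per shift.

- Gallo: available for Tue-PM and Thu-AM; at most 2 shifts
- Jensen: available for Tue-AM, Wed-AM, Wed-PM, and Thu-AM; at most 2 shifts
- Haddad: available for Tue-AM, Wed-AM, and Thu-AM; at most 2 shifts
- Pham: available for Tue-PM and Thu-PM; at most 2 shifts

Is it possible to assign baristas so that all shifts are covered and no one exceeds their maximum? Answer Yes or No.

Wed-PM can only be covered by Jensen, so that assignment is forced.
Thu-PM can only be covered by Pham, so that assignment is forced.
One valid schedule: Tue-AM→Jensen, Tue-PM→Gallo, Wed-AM→Haddad, Wed-PM→Jensen, Thu-AM→Gallo, Thu-PM→Pham.
Loads: Gallo 2/2, Jensen 2/2, Haddad 1/2, Pham 1/2 — all within limits.

Yes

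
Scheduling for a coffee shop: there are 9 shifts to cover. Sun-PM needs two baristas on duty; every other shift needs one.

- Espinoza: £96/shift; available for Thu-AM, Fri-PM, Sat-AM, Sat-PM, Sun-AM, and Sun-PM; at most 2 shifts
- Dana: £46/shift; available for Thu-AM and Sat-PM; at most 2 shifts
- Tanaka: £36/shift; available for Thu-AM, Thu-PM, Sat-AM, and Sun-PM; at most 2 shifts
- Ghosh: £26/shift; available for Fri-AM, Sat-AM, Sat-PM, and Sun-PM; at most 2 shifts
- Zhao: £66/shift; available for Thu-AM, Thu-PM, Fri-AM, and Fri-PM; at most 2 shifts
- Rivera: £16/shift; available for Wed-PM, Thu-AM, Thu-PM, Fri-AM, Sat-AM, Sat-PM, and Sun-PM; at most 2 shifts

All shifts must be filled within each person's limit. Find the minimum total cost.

Wed-PM can only be covered by Rivera, so that assignment is forced.
Sun-AM can only be covered by Espinoza, so that assignment is forced.
Picking the cheapest available barista for each shift independently would cost £300, but that ignores the shift limits.
An optimal schedule: Wed-PM→Rivera, Thu-AM→Dana, Thu-PM→Rivera, Fri-AM→Ghosh, Fri-PM→Zhao, Sat-AM→Tanaka, Sat-PM→Dana, Sun-AM→Espinoza, Sun-PM→Ghosh+Tanaka.
Total: 16 + 46 + 16 + 26 + 66 + 36 + 46 + 96 + 26 + 36 = £410.

£410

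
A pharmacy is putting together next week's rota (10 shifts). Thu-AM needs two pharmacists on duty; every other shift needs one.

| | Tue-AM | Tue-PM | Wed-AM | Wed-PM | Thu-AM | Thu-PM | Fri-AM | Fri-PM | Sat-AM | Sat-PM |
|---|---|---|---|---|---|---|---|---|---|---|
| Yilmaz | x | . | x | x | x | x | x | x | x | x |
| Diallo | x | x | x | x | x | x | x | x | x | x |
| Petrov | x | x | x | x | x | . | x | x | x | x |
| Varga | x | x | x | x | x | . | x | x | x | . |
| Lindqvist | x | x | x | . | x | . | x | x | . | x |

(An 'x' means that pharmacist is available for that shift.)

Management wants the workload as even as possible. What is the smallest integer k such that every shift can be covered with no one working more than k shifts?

3

With 5 pharmacists and 11 worker-slots to fill, someone must work at least ⌈11/5⌉ = 3 shifts, so k ≥ 3.
k = 3 works: Tue-AM→Diallo, Tue-PM→Diallo, Wed-AM→Petrov, Wed-PM→Yilmaz, Thu-AM→Varga+Lindqvist, Thu-PM→Yilmaz, Fri-AM→Petrov, Fri-PM→Petrov, Sat-AM→Yilmaz, Sat-PM→Diallo.
Loads: Yilmaz 3, Diallo 3, Petrov 3, Varga 1, Lindqvist 1 — all ≤ 3.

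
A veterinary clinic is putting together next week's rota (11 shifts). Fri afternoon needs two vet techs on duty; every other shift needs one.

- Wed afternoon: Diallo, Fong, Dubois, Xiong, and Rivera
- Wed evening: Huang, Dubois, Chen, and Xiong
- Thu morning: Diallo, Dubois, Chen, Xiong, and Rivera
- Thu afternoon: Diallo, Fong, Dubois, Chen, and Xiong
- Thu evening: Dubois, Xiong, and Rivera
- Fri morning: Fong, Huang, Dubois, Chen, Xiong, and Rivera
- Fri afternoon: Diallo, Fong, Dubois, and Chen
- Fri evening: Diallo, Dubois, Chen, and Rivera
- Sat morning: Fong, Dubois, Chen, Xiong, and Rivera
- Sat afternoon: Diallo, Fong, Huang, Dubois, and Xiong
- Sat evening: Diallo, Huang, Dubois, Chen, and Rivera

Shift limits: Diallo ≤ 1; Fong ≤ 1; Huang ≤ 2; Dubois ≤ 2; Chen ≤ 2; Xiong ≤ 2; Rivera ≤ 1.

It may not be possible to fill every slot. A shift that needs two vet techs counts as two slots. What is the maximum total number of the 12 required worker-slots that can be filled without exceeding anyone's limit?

Total capacity across all vet techs is 1+1+2+2+2+2+1 = 11, and 12 slots are needed, so at most 11 can be filled.
An assignment achieving 11: Wed afternoon→Xiong, Wed evening→Huang, Thu morning→Chen, Thu afternoon→Chen, Thu evening→Dubois, Fri afternoon→Diallo+Fong, Fri evening→Dubois, Sat morning→Xiong, Sat afternoon→Huang, Sat evening→Rivera.
Loads: Diallo 1/1, Fong 1/1, Huang 2/2, Dubois 2/2, Chen 2/2, Xiong 2/2, Rivera 1/1.

11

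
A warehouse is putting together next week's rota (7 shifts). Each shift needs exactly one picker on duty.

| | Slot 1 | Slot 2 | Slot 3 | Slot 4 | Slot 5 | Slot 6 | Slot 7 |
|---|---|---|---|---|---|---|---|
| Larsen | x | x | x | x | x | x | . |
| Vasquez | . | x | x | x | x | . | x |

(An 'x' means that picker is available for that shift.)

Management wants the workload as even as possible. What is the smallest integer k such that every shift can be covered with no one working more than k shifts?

4

With 2 pickers and 7 worker-slots to fill, someone must work at least ⌈7/2⌉ = 4 shifts, so k ≥ 4.
k = 4 works: Slot 1→Larsen, Slot 2→Larsen, Slot 3→Larsen, Slot 4→Vasquez, Slot 5→Vasquez, Slot 6→Larsen, Slot 7→Vasquez.
Loads: Larsen 4, Vasquez 3 — all ≤ 4.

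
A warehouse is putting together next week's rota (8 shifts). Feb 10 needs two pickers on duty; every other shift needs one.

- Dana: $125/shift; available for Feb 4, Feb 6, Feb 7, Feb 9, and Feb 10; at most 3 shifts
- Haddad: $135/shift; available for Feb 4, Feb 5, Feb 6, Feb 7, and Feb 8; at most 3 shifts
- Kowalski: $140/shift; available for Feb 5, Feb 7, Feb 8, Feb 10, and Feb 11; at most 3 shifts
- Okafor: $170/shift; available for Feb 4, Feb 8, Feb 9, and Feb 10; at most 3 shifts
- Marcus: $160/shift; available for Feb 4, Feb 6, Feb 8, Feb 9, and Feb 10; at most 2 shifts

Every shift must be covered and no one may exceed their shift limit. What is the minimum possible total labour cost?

$1200

Feb 11 can only be covered by Kowalski, so that assignment is forced.
Picking the cheapest available picker for each shift independently would cost $1175, but that ignores the shift limits.
An optimal schedule: Feb 4→Haddad, Feb 5→Haddad, Feb 6→Dana, Feb 7→Haddad, Feb 8→Kowalski, Feb 9→Dana, Feb 10→Dana+Kowalski, Feb 11→Kowalski.
Total: 135 + 135 + 125 + 135 + 140 + 125 + 125 + 140 + 140 = $1200.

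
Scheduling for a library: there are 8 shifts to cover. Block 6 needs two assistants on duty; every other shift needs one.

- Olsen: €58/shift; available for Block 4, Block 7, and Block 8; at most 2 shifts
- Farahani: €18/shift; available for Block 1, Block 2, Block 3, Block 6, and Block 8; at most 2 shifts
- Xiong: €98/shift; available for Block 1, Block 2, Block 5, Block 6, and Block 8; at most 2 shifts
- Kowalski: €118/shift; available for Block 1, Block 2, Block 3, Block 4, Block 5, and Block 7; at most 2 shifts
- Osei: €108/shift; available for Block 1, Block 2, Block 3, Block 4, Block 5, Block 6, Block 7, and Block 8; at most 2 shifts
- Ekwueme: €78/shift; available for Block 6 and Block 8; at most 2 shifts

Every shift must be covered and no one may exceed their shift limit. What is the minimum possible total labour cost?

Picking the cheapest available assistant for each shift independently would cost €382, but that ignores the shift limits.
An optimal schedule: Block 1→Farahani, Block 2→Xiong, Block 3→Farahani, Block 4→Olsen, Block 5→Xiong, Block 6→Ekwueme+Osei, Block 7→Olsen, Block 8→Ekwueme.
Total: 18 + 98 + 18 + 58 + 98 + 78 + 108 + 58 + 78 = €612.

€612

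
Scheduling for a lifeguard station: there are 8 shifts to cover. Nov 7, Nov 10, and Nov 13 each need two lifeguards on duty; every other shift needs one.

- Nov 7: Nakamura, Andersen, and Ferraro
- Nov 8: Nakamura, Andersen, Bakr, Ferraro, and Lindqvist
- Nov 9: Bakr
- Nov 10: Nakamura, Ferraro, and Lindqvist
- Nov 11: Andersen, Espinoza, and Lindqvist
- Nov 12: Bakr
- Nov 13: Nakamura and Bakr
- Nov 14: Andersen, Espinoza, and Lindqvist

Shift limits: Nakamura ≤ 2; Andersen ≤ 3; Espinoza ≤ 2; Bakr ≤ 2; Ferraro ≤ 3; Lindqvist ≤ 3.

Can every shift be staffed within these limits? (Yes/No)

No

Total capacity is 15 and 11 slots are needed, so capacity alone doesn't rule it out.
Shifts {Nov 9, Nov 12, Nov 13} need 4 worker-slots in total, but the lifeguards available for any of those shifts (Nakamura and Bakr) can supply at most 3 among them. So no valid schedule exists.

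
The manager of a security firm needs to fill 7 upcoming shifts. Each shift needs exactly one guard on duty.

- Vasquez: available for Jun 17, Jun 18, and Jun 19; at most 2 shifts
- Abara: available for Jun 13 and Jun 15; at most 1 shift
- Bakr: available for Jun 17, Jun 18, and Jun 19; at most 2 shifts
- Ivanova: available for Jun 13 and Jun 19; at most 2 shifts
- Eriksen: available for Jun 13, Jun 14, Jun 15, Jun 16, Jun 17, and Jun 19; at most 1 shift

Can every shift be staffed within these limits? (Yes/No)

Total capacity is 8 and 7 slots are needed, so capacity alone doesn't rule it out.
Shifts {Jun 14, Jun 16} need 2 worker-slots in total, but the guards available for any of those shifts (Eriksen) can supply at most 1 among them. So no valid schedule exists.

No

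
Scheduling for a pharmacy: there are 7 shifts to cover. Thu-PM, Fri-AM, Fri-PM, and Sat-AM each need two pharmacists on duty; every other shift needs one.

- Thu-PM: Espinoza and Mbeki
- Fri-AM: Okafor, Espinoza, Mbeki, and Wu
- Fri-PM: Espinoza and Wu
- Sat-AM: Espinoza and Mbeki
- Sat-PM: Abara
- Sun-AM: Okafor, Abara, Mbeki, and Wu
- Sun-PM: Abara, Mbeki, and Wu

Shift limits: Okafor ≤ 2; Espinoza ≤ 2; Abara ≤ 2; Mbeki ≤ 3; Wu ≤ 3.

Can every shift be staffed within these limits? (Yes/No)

No

Total capacity is 12 and 11 slots are needed, so capacity alone doesn't rule it out.
Shifts {Thu-PM, Fri-PM, Sat-AM} need 6 worker-slots in total, but the pharmacists available for any of those shifts (Espinoza, Mbeki, and Wu) can supply at most 5 among them. So no valid schedule exists.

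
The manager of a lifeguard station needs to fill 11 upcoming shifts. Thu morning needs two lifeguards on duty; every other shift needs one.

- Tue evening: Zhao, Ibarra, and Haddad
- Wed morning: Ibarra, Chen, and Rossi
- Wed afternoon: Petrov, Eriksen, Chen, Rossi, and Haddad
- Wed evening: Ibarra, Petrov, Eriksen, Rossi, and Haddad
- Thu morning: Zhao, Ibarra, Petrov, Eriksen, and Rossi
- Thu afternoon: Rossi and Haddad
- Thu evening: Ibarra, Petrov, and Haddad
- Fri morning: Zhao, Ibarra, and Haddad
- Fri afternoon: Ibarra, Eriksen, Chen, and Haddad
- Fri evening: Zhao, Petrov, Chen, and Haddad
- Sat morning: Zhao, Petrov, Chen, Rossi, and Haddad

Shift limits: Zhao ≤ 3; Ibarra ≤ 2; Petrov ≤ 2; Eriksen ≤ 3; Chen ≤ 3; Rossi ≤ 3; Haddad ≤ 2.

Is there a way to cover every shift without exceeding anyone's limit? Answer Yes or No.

One valid schedule: Tue evening→Zhao, Wed morning→Ibarra, Wed afternoon→Petrov, Wed evening→Petrov, Thu morning→Eriksen+Rossi, Thu afternoon→Rossi, Thu evening→Ibarra, Fri morning→Zhao, Fri afternoon→Eriksen, Fri evening→Zhao, Sat morning→Chen.
Loads: Zhao 3/3, Ibarra 2/2, Petrov 2/2, Eriksen 2/3, Chen 1/3, Rossi 2/3, Haddad 0/2 — all within limits.

Yes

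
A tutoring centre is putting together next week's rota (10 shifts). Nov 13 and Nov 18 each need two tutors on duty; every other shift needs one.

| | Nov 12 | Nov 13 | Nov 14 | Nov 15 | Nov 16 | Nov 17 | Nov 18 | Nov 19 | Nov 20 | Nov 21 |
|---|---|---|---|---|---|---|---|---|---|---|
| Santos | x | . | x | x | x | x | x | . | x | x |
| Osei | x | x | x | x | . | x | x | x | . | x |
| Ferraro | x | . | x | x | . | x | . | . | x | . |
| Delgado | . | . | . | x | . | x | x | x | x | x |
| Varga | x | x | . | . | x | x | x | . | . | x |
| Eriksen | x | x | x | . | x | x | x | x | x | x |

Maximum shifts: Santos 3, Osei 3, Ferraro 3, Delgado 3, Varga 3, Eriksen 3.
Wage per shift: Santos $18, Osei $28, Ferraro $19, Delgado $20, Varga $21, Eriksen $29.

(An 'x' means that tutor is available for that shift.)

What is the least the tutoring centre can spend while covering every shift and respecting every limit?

$241

Picking the cheapest available tutor for each shift independently would cost $233, but that ignores the shift limits.
An optimal schedule: Nov 12→Ferraro, Nov 13→Varga+Osei, Nov 14→Santos, Nov 15→Santos, Nov 16→Santos, Nov 17→Ferraro, Nov 18→Delgado+Varga, Nov 19→Delgado, Nov 20→Ferraro, Nov 21→Delgado.
Total: 19 + 21 + 28 + 18 + 18 + 18 + 19 + 20 + 21 + 20 + 19 + 20 = $241.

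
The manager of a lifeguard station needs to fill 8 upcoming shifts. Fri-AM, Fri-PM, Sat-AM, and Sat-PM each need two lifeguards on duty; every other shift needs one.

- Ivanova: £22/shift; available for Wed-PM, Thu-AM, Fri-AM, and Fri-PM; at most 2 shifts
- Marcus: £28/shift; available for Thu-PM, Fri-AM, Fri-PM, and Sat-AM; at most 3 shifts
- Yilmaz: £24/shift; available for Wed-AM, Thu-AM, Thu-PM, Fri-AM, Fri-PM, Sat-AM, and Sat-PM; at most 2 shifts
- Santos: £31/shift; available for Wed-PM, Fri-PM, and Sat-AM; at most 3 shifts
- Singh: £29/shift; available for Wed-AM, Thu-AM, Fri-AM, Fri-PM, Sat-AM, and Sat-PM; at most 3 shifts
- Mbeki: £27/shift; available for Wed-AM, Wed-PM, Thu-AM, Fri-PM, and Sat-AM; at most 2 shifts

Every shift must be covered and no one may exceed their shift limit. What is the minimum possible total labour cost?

Sat-PM can only be covered by Yilmaz and Singh, so that assignment is forced.
Picking the cheapest available lifeguard for each shift independently would cost £288, but that ignores the shift limits.
An optimal schedule: Wed-AM→Mbeki, Wed-PM→Ivanova, Thu-AM→Ivanova, Thu-PM→Yilmaz, Fri-AM→Marcus+Singh, Fri-PM→Marcus+Singh, Sat-AM→Mbeki+Marcus, Sat-PM→Yilmaz+Singh.
Total: 27 + 22 + 22 + 24 + 28 + 29 + 28 + 29 + 27 + 28 + 24 + 29 = £317.

£317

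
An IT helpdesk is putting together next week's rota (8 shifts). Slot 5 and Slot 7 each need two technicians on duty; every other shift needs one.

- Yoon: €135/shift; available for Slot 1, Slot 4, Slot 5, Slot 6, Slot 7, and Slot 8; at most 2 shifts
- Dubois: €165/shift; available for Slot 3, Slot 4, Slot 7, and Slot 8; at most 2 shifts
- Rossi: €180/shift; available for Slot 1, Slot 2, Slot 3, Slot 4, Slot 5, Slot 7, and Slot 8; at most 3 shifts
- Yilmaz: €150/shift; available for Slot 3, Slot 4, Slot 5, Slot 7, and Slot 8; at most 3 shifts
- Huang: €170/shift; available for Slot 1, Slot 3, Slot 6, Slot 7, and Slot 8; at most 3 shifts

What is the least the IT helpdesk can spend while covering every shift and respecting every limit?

Slot 2 can only be covered by Rossi, so that assignment is forced.
Picking the cheapest available technician for each shift independently would cost €1440, but that ignores the shift limits.
An optimal schedule: Slot 1→Huang, Slot 2→Rossi, Slot 3→Yilmaz, Slot 4→Yilmaz, Slot 5→Yoon+Yilmaz, Slot 6→Yoon, Slot 7→Dubois+Huang, Slot 8→Dubois.
Total: 170 + 180 + 150 + 150 + 135 + 150 + 135 + 165 + 170 + 165 = €1570.

€1570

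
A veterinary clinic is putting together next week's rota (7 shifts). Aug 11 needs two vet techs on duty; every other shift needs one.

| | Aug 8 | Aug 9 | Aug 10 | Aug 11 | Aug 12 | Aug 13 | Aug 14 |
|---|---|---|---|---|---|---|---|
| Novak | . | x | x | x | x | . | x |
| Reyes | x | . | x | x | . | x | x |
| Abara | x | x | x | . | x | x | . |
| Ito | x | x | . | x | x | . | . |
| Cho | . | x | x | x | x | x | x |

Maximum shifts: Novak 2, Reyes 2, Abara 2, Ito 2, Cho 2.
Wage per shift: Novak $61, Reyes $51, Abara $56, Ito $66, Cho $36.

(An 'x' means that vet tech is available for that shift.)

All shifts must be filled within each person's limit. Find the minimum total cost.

$408

Picking the cheapest available vet tech for each shift independently would cost $318, but that ignores the shift limits.
An optimal schedule: Aug 8→Reyes, Aug 9→Abara, Aug 10→Abara, Aug 11→Reyes+Novak, Aug 12→Novak, Aug 13→Cho, Aug 14→Cho.
Total: 51 + 56 + 56 + 51 + 61 + 61 + 36 + 36 = $408.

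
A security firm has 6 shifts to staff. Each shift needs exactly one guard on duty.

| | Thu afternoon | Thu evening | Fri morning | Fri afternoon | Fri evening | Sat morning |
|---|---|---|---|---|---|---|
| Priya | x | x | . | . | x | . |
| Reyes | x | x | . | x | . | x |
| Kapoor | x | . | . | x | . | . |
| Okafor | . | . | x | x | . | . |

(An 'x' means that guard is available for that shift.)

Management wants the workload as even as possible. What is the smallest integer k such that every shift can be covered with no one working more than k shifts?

With 4 guards and 6 worker-slots to fill, someone must work at least ⌈6/4⌉ = 2 shifts, so k ≥ 2.
k = 2 works: Thu afternoon→Reyes, Thu evening→Priya, Fri morning→Okafor, Fri afternoon→Kapoor, Fri evening→Priya, Sat morning→Reyes.
Loads: Priya 2, Reyes 2, Kapoor 1, Okafor 1 — all ≤ 2.

2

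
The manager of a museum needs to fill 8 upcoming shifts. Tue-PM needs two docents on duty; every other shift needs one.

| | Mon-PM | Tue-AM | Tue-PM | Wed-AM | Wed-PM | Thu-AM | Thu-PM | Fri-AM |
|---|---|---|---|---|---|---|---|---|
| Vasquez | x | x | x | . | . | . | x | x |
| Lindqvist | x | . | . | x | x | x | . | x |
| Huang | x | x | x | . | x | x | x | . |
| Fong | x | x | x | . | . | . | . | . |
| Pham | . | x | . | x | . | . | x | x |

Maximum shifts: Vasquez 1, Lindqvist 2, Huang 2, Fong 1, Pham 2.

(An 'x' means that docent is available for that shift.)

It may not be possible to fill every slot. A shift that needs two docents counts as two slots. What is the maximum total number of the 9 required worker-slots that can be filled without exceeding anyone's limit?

Total capacity across all docents is 1+2+2+1+2 = 8, and 9 slots are needed, so at most 8 can be filled.
An assignment achieving 8: Mon-PM→Fong, Tue-PM→Vasquez+Huang, Wed-AM→Lindqvist, Wed-PM→Lindqvist, Thu-AM→Huang, Thu-PM→Pham, Fri-AM→Pham.
Loads: Vasquez 1/1, Lindqvist 2/2, Huang 2/2, Fong 1/1, Pham 2/2.

8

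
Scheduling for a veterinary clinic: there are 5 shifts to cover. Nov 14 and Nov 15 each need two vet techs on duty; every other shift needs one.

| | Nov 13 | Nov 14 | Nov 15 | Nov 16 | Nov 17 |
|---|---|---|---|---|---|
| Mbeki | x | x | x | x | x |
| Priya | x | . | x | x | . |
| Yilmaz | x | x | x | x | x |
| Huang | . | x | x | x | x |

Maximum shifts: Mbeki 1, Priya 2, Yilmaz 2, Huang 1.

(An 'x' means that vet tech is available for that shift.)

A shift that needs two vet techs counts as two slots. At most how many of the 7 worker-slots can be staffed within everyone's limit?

6

Total capacity across all vet techs is 1+2+2+1 = 6, and 7 slots are needed, so at most 6 can be filled.
An assignment achieving 6: Nov 13→Mbeki, Nov 14→Yilmaz+Huang, Nov 15→Priya, Nov 16→Priya, Nov 17→Yilmaz.
Loads: Mbeki 1/1, Priya 2/2, Yilmaz 2/2, Huang 1/1.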